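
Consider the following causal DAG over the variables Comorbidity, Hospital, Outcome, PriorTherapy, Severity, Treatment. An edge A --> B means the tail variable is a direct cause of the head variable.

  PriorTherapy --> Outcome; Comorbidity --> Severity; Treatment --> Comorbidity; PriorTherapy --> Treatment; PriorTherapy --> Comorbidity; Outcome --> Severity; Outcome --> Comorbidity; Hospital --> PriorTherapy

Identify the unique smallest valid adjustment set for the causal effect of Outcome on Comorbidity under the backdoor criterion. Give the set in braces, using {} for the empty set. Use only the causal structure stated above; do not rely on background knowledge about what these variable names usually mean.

{PriorTherapy}

Variables eligible for adjustment (non-descendants of Outcome, excluding Outcome and Comorbidity): {Hospital, PriorTherapy, Treatment}.
Backdoor paths from Outcome to Comorbidity:
  P1: Outcome <- PriorTherapy -> Treatment -> Comorbidity
  P2: Outcome <- PriorTherapy -> Comorbidity
The empty set is not sufficient: P1 (Outcome <- PriorTherapy -> Treatment -> Comorbidity) has no collider blocking it and no conditioned non-collider, so it is open.
Try {PriorTherapy}:
  P1: blocked at fork node PriorTherapy ∈ conditioning set.
  P2: blocked at fork node PriorTherapy ∈ conditioning set.
{PriorTherapy} contains no descendant of Outcome and blocks every backdoor path.
No other singleton works — e.g. {Hospital} leaves P1 open — so {PriorTherapy} is the unique smallest valid adjustment set.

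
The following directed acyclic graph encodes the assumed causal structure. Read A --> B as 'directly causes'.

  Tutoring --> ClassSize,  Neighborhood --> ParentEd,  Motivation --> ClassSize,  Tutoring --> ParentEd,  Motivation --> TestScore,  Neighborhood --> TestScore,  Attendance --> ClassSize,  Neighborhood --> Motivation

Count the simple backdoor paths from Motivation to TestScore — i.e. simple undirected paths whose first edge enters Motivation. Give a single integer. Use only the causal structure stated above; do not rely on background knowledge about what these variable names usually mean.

A backdoor path from Motivation to TestScore is any simple undirected path whose first edge points into Motivation (i.e. leaves Motivation via a parent).
Parents of Motivation: {Neighborhood}.
Enumerating:
  P1: Motivation <- Neighborhood -> TestScore
That exhausts the simple backdoor paths. Count: 1.

1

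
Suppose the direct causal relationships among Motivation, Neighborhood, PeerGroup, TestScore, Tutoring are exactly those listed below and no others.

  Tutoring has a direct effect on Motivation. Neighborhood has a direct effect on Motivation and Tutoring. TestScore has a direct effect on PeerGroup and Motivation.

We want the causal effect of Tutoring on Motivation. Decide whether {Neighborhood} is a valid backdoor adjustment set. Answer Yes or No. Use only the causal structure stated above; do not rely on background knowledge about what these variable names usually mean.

Yes

Backdoor paths from Tutoring to Motivation (paths whose first edge points into Tutoring):
  P1: Tutoring <- Neighborhood -> Motivation
Condition 1 (no descendant of Tutoring in the set): holds — descendants of Tutoring are {Motivation}; none are in {Neighborhood}.
Condition 2 (every backdoor path blocked by {Neighborhood}):
  P1: blocked at fork node Neighborhood ∈ conditioning set.
{Neighborhood} satisfies the backdoor criterion.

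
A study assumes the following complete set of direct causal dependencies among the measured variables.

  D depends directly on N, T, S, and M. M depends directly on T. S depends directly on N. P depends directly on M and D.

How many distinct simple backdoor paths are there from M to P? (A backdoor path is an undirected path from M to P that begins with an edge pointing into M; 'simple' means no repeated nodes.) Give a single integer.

1

A backdoor path from M to P is any simple undirected path whose first edge points into M (i.e. leaves M via a parent).
Parents of M: {T}.
Enumerating:
  P1: M <- T -> D -> P
That exhausts the simple backdoor paths. Count: 1.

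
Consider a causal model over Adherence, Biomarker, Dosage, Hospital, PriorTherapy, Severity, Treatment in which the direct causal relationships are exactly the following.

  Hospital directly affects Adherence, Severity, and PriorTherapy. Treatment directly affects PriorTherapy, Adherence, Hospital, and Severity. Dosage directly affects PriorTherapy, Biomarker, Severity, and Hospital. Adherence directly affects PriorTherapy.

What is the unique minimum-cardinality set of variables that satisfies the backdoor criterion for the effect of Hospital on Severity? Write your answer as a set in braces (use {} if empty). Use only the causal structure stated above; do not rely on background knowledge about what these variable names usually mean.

Variables eligible for adjustment (non-descendants of Hospital, excluding Hospital and Severity): {Biomarker, Dosage, Treatment}.
Backdoor paths from Hospital to Severity:
  P1: Hospital <- Dosage -> PriorTherapy <- Treatment -> Severity
  P2: Hospital <- Dosage -> PriorTherapy <- Adherence <- Treatment -> Severity
  P3: Hospital <- Dosage -> Severity
  P4: Hospital <- Treatment -> Adherence -> PriorTherapy <- Dosage -> Severity
  P5: Hospital <- Treatment -> PriorTherapy <- Dosage -> Severity
  P6: Hospital <- Treatment -> Severity
The empty set is not sufficient: P3 (Hospital <- Dosage -> Severity) has no collider blocking it and no conditioned non-collider, so it is open.
Try {Dosage, Treatment}:
  P1: blocked at fork node Dosage ∈ conditioning set.
  P2: blocked at fork node Dosage ∈ conditioning set.
  P3: blocked at fork node Dosage ∈ conditioning set.
  P4: blocked at fork node Treatment ∈ conditioning set.
  P5: blocked at fork node Treatment ∈ conditioning set.
  P6: blocked at fork node Treatment ∈ conditioning set.
{Dosage, Treatment} contains no descendant of Hospital and blocks every backdoor path.
Every element of {Dosage, Treatment} is needed (dropping Dosage leaves P3 open; dropping Treatment leaves P6 open), so no proper subset is valid.
Among all size-2 subsets of the eligible variables, only {Dosage, Treatment} blocks every backdoor path, so it is the unique smallest valid adjustment set.

{Dosage, Treatment}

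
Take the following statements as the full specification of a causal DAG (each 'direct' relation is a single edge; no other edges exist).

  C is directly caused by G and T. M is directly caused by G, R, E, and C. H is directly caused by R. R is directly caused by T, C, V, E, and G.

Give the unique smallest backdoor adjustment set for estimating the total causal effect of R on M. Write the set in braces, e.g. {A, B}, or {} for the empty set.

Variables eligible for adjustment (non-descendants of R, excluding R and M): {C, E, G, T, V}.
Backdoor paths from R to M:
  P1: R <- G -> C -> M
  P2: R <- G -> M
  P3: R <- E -> M
  P4: R <- T -> C <- G -> M
  P5: R <- T -> C -> M
  P6: R <- C <- G -> M
  P7: R <- C -> M
The empty set is not sufficient: P1 (R <- G -> C -> M) has no collider blocking it and no conditioned non-collider, so it is open.
Try {C, E, G}:
  P1: blocked at fork node G ∈ conditioning set.
  P2: blocked at fork node G ∈ conditioning set.
  P3: blocked at fork node E ∈ conditioning set.
  P4: blocked at fork node G ∈ conditioning set.
  P5: blocked at chain node C ∈ conditioning set.
  P6: blocked at chain node C ∈ conditioning set.
  P7: blocked at fork node C ∈ conditioning set.
{C, E, G} contains no descendant of R and blocks every backdoor path.
Every element of {C, E, G} is needed (dropping C leaves P5 open; dropping E leaves P3 open; dropping G leaves P2 open), so no proper subset is valid.
Among all size-3 subsets of the eligible variables, only {C, E, G} blocks every backdoor path, so it is the unique smallest valid adjustment set.

{C, E, G}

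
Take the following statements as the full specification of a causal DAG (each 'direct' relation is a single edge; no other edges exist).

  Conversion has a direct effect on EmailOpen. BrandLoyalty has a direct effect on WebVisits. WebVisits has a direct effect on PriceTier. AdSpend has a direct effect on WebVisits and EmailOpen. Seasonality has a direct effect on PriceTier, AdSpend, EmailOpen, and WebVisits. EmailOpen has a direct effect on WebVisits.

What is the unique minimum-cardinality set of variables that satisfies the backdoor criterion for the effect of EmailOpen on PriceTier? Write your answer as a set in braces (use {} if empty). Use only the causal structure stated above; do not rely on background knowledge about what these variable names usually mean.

{AdSpend, Seasonality}

Variables eligible for adjustment (non-descendants of EmailOpen, excluding EmailOpen and PriceTier): {AdSpend, BrandLoyalty, Conversion, Seasonality}.
Backdoor paths from EmailOpen to PriceTier:
  P1: EmailOpen <- Seasonality -> AdSpend -> WebVisits -> PriceTier
  P2: EmailOpen <- Seasonality -> WebVisits -> PriceTier
  P3: EmailOpen <- Seasonality -> PriceTier
  P4: EmailOpen <- AdSpend <- Seasonality -> WebVisits -> PriceTier
  P5: EmailOpen <- AdSpend <- Seasonality -> PriceTier
  P6: EmailOpen <- AdSpend -> WebVisits <- Seasonality -> PriceTier
  P7: EmailOpen <- AdSpend -> WebVisits -> PriceTier
The empty set is not sufficient: P1 (EmailOpen <- Seasonality -> AdSpend -> WebVisits -> PriceTier) has no collider blocking it and no conditioned non-collider, so it is open.
Try {AdSpend, Seasonality}:
  P1: blocked at fork node Seasonality ∈ conditioning set.
  P2: blocked at fork node Seasonality ∈ conditioning set.
  P3: blocked at fork node Seasonality ∈ conditioning set.
  P4: blocked at chain node AdSpend ∈ conditioning set.
  P5: blocked at chain node AdSpend ∈ conditioning set.
  P6: blocked at fork node AdSpend ∈ conditioning set.
  P7: blocked at fork node AdSpend ∈ conditioning set.
{AdSpend, Seasonality} contains no descendant of EmailOpen and blocks every backdoor path.
Every element of {AdSpend, Seasonality} is needed (dropping AdSpend leaves P7 open; dropping Seasonality leaves P2 open), so no proper subset is valid.
Among all size-2 subsets of the eligible variables, only {AdSpend, Seasonality} blocks every backdoor path, so it is the unique smallest valid adjustment set.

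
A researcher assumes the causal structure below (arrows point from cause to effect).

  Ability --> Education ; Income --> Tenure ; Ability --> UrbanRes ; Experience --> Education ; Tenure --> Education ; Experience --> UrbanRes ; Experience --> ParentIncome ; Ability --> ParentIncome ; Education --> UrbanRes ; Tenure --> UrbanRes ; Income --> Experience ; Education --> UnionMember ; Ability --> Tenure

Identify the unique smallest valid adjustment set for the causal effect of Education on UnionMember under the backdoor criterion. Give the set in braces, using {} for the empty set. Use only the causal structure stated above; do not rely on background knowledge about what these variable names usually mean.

Variables eligible for adjustment (non-descendants of Education, excluding Education and UnionMember): {Ability, Experience, Income, ParentIncome, Tenure}.
Backdoor paths from Education to UnionMember:
  (none)
With no backdoor paths the empty set already satisfies the criterion, and it is trivially minimal.

{}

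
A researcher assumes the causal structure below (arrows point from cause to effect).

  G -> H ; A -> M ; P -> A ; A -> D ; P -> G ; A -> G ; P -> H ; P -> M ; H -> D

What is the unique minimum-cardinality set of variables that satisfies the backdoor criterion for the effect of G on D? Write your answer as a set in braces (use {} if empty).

Variables eligible for adjustment (non-descendants of G, excluding G and D): {A, M, P}.
Backdoor paths from G to D:
  P1: G <- P -> A -> D
  P2: G <- P -> M <- A -> D
  P3: G <- P -> H -> D
  P4: G <- A <- P -> H -> D
  P5: G <- A -> M <- P -> H -> D
  P6: G <- A -> D
The empty set is not sufficient: P1 (G <- P -> A -> D) has no collider blocking it and no conditioned non-collider, so it is open.
Try {A, P}:
  P1: blocked at fork node P ∈ conditioning set.
  P2: blocked at fork node P ∈ conditioning set.
  P3: blocked at fork node P ∈ conditioning set.
  P4: blocked at chain node A ∈ conditioning set.
  P5: blocked at fork node A ∈ conditioning set.
  P6: blocked at fork node A ∈ conditioning set.
{A, P} contains no descendant of G and blocks every backdoor path.
Every element of {A, P} is needed (dropping A leaves P6 open; dropping P leaves P3 open), so no proper subset is valid.
Among all size-2 subsets of the eligible variables, only {A, P} blocks every backdoor path, so it is the unique smallest valid adjustment set.

{A, P}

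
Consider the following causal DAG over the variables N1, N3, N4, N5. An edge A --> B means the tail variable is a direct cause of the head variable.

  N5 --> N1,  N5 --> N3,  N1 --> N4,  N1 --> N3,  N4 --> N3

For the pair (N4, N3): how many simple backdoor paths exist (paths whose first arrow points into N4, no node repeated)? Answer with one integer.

2

A backdoor path from N4 to N3 is any simple undirected path whose first edge points into N4 (i.e. leaves N4 via a parent).
Parents of N4: {N1}.
Enumerating:
  P1: N4 <- N1 <- N5 -> N3
  P2: N4 <- N1 -> N3
That exhausts the simple backdoor paths. Count: 2.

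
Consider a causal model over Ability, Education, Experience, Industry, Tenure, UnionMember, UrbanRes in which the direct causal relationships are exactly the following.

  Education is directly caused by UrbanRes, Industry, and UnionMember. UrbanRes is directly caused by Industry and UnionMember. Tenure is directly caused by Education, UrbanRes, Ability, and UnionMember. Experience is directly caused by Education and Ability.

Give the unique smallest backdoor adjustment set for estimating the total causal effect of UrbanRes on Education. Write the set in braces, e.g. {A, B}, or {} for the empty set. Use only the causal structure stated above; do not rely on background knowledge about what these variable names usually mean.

Variables eligible for adjustment (non-descendants of UrbanRes, excluding UrbanRes and Education): {Ability, Industry, UnionMember}.
Backdoor paths from UrbanRes to Education:
  P1: UrbanRes <- Industry -> Education
  P2: UrbanRes <- UnionMember -> Education
  P3: UrbanRes <- UnionMember -> Tenure <- Ability -> Experience <- Education
  P4: UrbanRes <- UnionMember -> Tenure <- Education
The empty set is not sufficient: P1 (UrbanRes <- Industry -> Education) has no collider blocking it and no conditioned non-collider, so it is open.
Try {Industry, UnionMember}:
  P1: blocked at fork node Industry ∈ conditioning set.
  P2: blocked at fork node UnionMember ∈ conditioning set.
  P3: blocked at fork node UnionMember ∈ conditioning set.
  P4: blocked at fork node UnionMember ∈ conditioning set.
{Industry, UnionMember} contains no descendant of UrbanRes and blocks every backdoor path.
Every element of {Industry, UnionMember} is needed (dropping Industry leaves P1 open; dropping UnionMember leaves P2 open), so no proper subset is valid.
Among all size-2 subsets of the eligible variables, only {Industry, UnionMember} blocks every backdoor path, so it is the unique smallest valid adjustment set.

{Industry, UnionMember}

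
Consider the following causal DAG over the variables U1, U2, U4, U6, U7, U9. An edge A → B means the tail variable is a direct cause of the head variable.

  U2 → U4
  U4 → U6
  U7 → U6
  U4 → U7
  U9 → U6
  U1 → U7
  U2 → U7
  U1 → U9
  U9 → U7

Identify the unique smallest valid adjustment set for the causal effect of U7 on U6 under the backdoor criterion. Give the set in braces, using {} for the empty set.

{U4, U9}

Variables eligible for adjustment (non-descendants of U7, excluding U7 and U6): {U1, U2, U4, U9}.
Backdoor paths from U7 to U6:
  P1: U7 <- U2 -> U4 -> U6
  P2: U7 <- U1 -> U9 -> U6
  P3: U7 <- U4 -> U6
  P4: U7 <- U9 -> U6
The empty set is not sufficient: P1 (U7 <- U2 -> U4 -> U6) has no collider blocking it and no conditioned non-collider, so it is open.
Try {U4, U9}:
  P1: blocked at chain node U4 ∈ conditioning set.
  P2: blocked at chain node U9 ∈ conditioning set.
  P3: blocked at fork node U4 ∈ conditioning set.
  P4: blocked at fork node U9 ∈ conditioning set.
{U4, U9} contains no descendant of U7 and blocks every backdoor path.
Every element of {U4, U9} is needed (dropping U4 leaves P1 open; dropping U9 leaves P2 open), so no proper subset is valid.
Among all size-2 subsets of the eligible variables, only {U4, U9} blocks every backdoor path, so it is the unique smallest valid adjustment set.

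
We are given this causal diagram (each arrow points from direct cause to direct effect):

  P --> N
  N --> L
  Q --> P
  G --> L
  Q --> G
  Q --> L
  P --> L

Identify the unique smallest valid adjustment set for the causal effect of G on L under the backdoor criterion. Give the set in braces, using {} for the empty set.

Variables eligible for adjustment (non-descendants of G, excluding G and L): {N, P, Q}.
Backdoor paths from G to L:
  P1: G <- Q -> P -> N -> L
  P2: G <- Q -> P -> L
  P3: G <- Q -> L
The empty set is not sufficient: P1 (G <- Q -> P -> N -> L) has no collider blocking it and no conditioned non-collider, so it is open.
Try {Q}:
  P1: blocked at fork node Q ∈ conditioning set.
  P2: blocked at fork node Q ∈ conditioning set.
  P3: blocked at fork node Q ∈ conditioning set.
{Q} contains no descendant of G and blocks every backdoor path.
No other singleton works — e.g. {P} leaves P3 open — so {Q} is the unique smallest valid adjustment set.

{Q}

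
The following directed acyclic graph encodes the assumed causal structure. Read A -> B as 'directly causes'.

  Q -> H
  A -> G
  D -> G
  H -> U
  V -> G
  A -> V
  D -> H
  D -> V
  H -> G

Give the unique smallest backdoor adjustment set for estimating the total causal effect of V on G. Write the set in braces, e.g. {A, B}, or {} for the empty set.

Variables eligible for adjustment (non-descendants of V, excluding V and G): {A, D, H, Q, U}.
Backdoor paths from V to G:
  P1: V <- D -> H -> G
  P2: V <- D -> G
  P3: V <- A -> G
The empty set is not sufficient: P1 (V <- D -> H -> G) has no collider blocking it and no conditioned non-collider, so it is open.
Try {A, D}:
  P1: blocked at fork node D ∈ conditioning set.
  P2: blocked at fork node D ∈ conditioning set.
  P3: blocked at fork node A ∈ conditioning set.
{A, D} contains no descendant of V and blocks every backdoor path.
Every element of {A, D} is needed (dropping A leaves P3 open; dropping D leaves P1 open), so no proper subset is valid.
Among all size-2 subsets of the eligible variables, only {A, D} blocks every backdoor path, so it is the unique smallest valid adjustment set.

{A, D}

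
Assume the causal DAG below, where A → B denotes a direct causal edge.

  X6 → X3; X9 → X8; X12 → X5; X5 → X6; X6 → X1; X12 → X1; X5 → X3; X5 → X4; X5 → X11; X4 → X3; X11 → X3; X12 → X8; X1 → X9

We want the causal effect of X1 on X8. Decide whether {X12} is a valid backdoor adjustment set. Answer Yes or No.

Yes

Backdoor paths from X1 to X8 (paths whose first edge points into X1):
  P1: X1 <- X12 -> X8
  P2: X1 <- X6 <- X5 <- X12 -> X8
  P3: X1 <- X6 -> X3 <- X5 <- X12 -> X8
  P4: X1 <- X6 -> X3 <- X4 <- X5 <- X12 -> X8
  P5: X1 <- X6 -> X3 <- X11 <- X5 <- X12 -> X8
Condition 1 (no descendant of X1 in the set): holds — descendants of X1 are {X8, X9}; none are in {X12}.
Condition 2 (every backdoor path blocked by {X12}):
  P1: blocked at fork node X12 ∈ conditioning set.
  P2: blocked at fork node X12 ∈ conditioning set.
  P3: blocked at collider X3 (neither it nor any descendant is in the conditioning set).
  P4: blocked at collider X3 (neither it nor any descendant is in the conditioning set).
  P5: blocked at collider X3 (neither it nor any descendant is in the conditioning set).
{X12} satisfies the backdoor criterion.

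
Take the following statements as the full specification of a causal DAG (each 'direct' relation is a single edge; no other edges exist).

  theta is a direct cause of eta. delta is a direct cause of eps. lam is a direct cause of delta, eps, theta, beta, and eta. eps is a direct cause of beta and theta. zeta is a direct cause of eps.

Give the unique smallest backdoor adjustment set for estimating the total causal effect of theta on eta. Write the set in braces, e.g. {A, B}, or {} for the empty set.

{lam}

Variables eligible for adjustment (non-descendants of theta, excluding theta and eta): {beta, delta, eps, lam, zeta}.
Backdoor paths from theta to eta:
  P1: theta <- lam -> eta
  P2: theta <- eps <- lam -> eta
  P3: theta <- eps <- delta <- lam -> eta
  P4: theta <- eps -> beta <- lam -> eta
The empty set is not sufficient: P1 (theta <- lam -> eta) has no collider blocking it and no conditioned non-collider, so it is open.
Try {lam}:
  P1: blocked at fork node lam ∈ conditioning set.
  P2: blocked at fork node lam ∈ conditioning set.
  P3: blocked at fork node lam ∈ conditioning set.
  P4: blocked at collider beta (neither it nor any descendant is in the conditioning set).
{lam} contains no descendant of theta and blocks every backdoor path.
No other singleton works — e.g. {delta} leaves P1 open — so {lam} is the unique smallest valid adjustment set.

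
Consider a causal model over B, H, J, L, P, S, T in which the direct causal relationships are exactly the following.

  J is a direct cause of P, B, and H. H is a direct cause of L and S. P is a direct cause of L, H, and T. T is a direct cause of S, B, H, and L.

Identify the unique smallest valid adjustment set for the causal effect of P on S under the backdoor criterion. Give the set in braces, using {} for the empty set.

Variables eligible for adjustment (non-descendants of P, excluding P and S): {J}.
Backdoor paths from P to S:
  P1: P <- J -> H <- T -> S
  P2: P <- J -> H -> L <- T -> S
  P3: P <- J -> H -> S
  P4: P <- J -> B <- T -> H -> S
  P5: P <- J -> B <- T -> L <- H -> S
  P6: P <- J -> B <- T -> S
The empty set is not sufficient: P3 (P <- J -> H -> S) has no collider blocking it and no conditioned non-collider, so it is open.
Try {J}:
  P1: blocked at fork node J ∈ conditioning set.
  P2: blocked at fork node J ∈ conditioning set.
  P3: blocked at fork node J ∈ conditioning set.
  P4: blocked at fork node J ∈ conditioning set.
  P5: blocked at fork node J ∈ conditioning set.
  P6: blocked at fork node J ∈ conditioning set.
{J} contains no descendant of P and blocks every backdoor path.
{J} is the unique smallest valid adjustment set.

{J}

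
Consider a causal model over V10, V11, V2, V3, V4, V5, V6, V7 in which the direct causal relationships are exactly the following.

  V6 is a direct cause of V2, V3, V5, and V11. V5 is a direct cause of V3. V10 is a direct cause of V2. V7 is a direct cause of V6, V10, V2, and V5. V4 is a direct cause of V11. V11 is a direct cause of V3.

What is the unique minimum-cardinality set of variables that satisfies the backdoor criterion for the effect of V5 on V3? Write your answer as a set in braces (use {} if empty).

Variables eligible for adjustment (non-descendants of V5, excluding V5 and V3): {V10, V11, V2, V4, V6, V7}.
Backdoor paths from V5 to V3:
  P1: V5 <- V7 -> V6 -> V11 -> V3
  P2: V5 <- V7 -> V6 -> V3
  P3: V5 <- V7 -> V10 -> V2 <- V6 -> V11 -> V3
  P4: V5 <- V7 -> V10 -> V2 <- V6 -> V3
  P5: V5 <- V7 -> V2 <- V6 -> V11 -> V3
  P6: V5 <- V7 -> V2 <- V6 -> V3
  P7: V5 <- V6 -> V11 -> V3
  P8: V5 <- V6 -> V3
The empty set is not sufficient: P1 (V5 <- V7 -> V6 -> V11 -> V3) has no collider blocking it and no conditioned non-collider, so it is open.
Try {V6}:
  P1: blocked at chain node V6 ∈ conditioning set.
  P2: blocked at chain node V6 ∈ conditioning set.
  P3: blocked at collider V2 (neither it nor any descendant is in the conditioning set).
  P4: blocked at collider V2 (neither it nor any descendant is in the conditioning set).
  P5: blocked at collider V2 (neither it nor any descendant is in the conditioning set).
  P6: blocked at collider V2 (neither it nor any descendant is in the conditioning set).
  P7: blocked at fork node V6 ∈ conditioning set.
  P8: blocked at fork node V6 ∈ conditioning set.
{V6} contains no descendant of V5 and blocks every backdoor path.
No other singleton works — e.g. {V4} leaves P1 open — so {V6} is the unique smallest valid adjustment set.

{V6}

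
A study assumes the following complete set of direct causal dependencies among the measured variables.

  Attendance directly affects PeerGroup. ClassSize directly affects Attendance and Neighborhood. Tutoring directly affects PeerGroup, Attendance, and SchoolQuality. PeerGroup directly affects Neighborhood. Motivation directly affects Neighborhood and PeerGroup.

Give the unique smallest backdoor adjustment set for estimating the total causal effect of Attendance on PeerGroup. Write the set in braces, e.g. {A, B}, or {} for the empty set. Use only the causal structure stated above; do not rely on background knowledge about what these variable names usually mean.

Variables eligible for adjustment (non-descendants of Attendance, excluding Attendance and PeerGroup): {ClassSize, Motivation, SchoolQuality, Tutoring}.
Backdoor paths from Attendance to PeerGroup:
  P1: Attendance <- Tutoring -> PeerGroup
  P2: Attendance <- ClassSize -> Neighborhood <- Motivation -> PeerGroup
  P3: Attendance <- ClassSize -> Neighborhood <- PeerGroup
The empty set is not sufficient: P1 (Attendance <- Tutoring -> PeerGroup) has no collider blocking it and no conditioned non-collider, so it is open.
Try {Tutoring}:
  P1: blocked at fork node Tutoring ∈ conditioning set.
  P2: blocked at collider Neighborhood (neither it nor any descendant is in the conditioning set).
  P3: blocked at collider Neighborhood (neither it nor any descendant is in the conditioning set).
{Tutoring} contains no descendant of Attendance and blocks every backdoor path.
No other singleton works — e.g. {Motivation} leaves P1 open — so {Tutoring} is the unique smallest valid adjustment set.

{Tutoring}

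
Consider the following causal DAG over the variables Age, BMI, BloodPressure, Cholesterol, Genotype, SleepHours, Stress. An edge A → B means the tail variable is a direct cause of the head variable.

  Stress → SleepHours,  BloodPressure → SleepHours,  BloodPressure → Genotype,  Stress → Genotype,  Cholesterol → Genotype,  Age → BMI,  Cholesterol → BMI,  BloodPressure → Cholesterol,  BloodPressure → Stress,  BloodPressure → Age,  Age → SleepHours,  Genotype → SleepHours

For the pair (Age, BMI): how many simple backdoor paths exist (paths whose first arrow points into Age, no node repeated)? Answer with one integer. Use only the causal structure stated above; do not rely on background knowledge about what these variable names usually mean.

6

A backdoor path from Age to BMI is any simple undirected path whose first edge points into Age (i.e. leaves Age via a parent).
Parents of Age: {BloodPressure}.
Enumerating:
  P1: Age <- BloodPressure -> Stress -> Genotype <- Cholesterol -> BMI
  P2: Age <- BloodPressure -> Stress -> SleepHours <- Genotype <- Cholesterol -> BMI
  P3: Age <- BloodPressure -> Cholesterol -> BMI
  P4: Age <- BloodPressure -> Genotype <- Cholesterol -> BMI
  P5: Age <- BloodPressure -> SleepHours <- Stress -> Genotype <- Cholesterol -> BMI
  P6: Age <- BloodPressure -> SleepHours <- Genotype <- Cholesterol -> BMI
That exhausts the simple backdoor paths. Count: 6.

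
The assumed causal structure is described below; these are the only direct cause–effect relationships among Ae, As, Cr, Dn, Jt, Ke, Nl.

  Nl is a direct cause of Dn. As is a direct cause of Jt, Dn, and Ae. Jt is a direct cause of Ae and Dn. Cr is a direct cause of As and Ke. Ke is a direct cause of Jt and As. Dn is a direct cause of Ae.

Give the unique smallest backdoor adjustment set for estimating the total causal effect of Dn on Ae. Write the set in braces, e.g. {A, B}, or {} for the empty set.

Variables eligible for adjustment (non-descendants of Dn, excluding Dn and Ae): {As, Cr, Jt, Ke, Nl}.
Backdoor paths from Dn to Ae:
  P1: Dn <- As <- Cr -> Ke -> Jt -> Ae
  P2: Dn <- As <- Ke -> Jt -> Ae
  P3: Dn <- As -> Jt -> Ae
  P4: Dn <- As -> Ae
  P5: Dn <- Jt <- Ke <- Cr -> As -> Ae
  P6: Dn <- Jt <- Ke -> As -> Ae
  P7: Dn <- Jt <- As -> Ae
  P8: Dn <- Jt -> Ae
The empty set is not sufficient: P1 (Dn <- As <- Cr -> Ke -> Jt -> Ae) has no collider blocking it and no conditioned non-collider, so it is open.
Try {As, Jt}:
  P1: blocked at chain node As ∈ conditioning set.
  P2: blocked at chain node As ∈ conditioning set.
  P3: blocked at fork node As ∈ conditioning set.
  P4: blocked at fork node As ∈ conditioning set.
  P5: blocked at chain node Jt ∈ conditioning set.
  P6: blocked at chain node Jt ∈ conditioning set.
  P7: blocked at chain node Jt ∈ conditioning set.
  P8: blocked at fork node Jt ∈ conditioning set.
{As, Jt} contains no descendant of Dn and blocks every backdoor path.
Every element of {As, Jt} is needed (dropping As leaves P4 open; dropping Jt leaves P8 open), so no proper subset is valid.
Among all size-2 subsets of the eligible variables, only {As, Jt} blocks every backdoor path, so it is the unique smallest valid adjustment set.

{As, Jt}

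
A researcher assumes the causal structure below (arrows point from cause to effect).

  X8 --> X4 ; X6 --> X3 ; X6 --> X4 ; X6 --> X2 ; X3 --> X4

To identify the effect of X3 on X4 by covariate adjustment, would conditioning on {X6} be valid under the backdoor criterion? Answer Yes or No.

Backdoor paths from X3 to X4 (paths whose first edge points into X3):
  P1: X3 <- X6 -> X4
Condition 1 (no descendant of X3 in the set): holds — descendants of X3 are {X4}; none are in {X6}.
Condition 2 (every backdoor path blocked by {X6}):
  P1: blocked at fork node X6 ∈ conditioning set.
{X6} satisfies the backdoor criterion.

Yes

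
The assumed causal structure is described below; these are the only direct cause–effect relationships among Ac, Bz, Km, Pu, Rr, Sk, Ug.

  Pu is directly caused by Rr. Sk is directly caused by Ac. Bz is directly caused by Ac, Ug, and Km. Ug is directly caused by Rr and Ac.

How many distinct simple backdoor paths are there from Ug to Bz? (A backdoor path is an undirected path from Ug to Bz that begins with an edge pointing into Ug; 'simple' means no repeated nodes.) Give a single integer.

A backdoor path from Ug to Bz is any simple undirected path whose first edge points into Ug (i.e. leaves Ug via a parent).
Parents of Ug: {Ac, Rr}.
Enumerating:
  P1: Ug <- Ac -> Bz
That exhausts the simple backdoor paths. Count: 1.

1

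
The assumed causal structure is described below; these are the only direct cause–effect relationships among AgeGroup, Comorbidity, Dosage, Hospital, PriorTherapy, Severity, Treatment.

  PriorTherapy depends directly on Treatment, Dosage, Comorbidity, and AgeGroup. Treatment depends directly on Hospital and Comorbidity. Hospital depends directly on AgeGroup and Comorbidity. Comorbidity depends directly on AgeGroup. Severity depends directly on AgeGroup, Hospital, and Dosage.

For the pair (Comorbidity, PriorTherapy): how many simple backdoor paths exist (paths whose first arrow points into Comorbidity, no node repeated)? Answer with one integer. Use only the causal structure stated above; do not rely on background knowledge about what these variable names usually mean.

A backdoor path from Comorbidity to PriorTherapy is any simple undirected path whose first edge points into Comorbidity (i.e. leaves Comorbidity via a parent).
Parents of Comorbidity: {AgeGroup}.
Enumerating:
  P1: Comorbidity <- AgeGroup -> Hospital -> Severity <- Dosage -> PriorTherapy
  P2: Comorbidity <- AgeGroup -> Hospital -> Treatment -> PriorTherapy
  P3: Comorbidity <- AgeGroup -> Severity <- Dosage -> PriorTherapy
  P4: Comorbidity <- AgeGroup -> Severity <- Hospital -> Treatment -> PriorTherapy
  P5: Comorbidity <- AgeGroup -> PriorTherapy
That exhausts the simple backdoor paths. Count: 5.

5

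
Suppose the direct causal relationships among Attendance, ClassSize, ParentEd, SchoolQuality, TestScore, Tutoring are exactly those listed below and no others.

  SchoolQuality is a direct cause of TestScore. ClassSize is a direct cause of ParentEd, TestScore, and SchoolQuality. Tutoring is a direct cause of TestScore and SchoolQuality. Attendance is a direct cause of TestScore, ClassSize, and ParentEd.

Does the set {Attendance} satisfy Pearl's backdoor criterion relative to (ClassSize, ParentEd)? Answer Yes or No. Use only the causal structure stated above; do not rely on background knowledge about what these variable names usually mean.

Backdoor paths from ClassSize to ParentEd (paths whose first edge points into ClassSize):
  P1: ClassSize <- Attendance -> ParentEd
Condition 1 (no descendant of ClassSize in the set): holds — descendants of ClassSize are {ParentEd, SchoolQuality, TestScore}; none are in {Attendance}.
Condition 2 (every backdoor path blocked by {Attendance}):
  P1: blocked at fork node Attendance ∈ conditioning set.
{Attendance} satisfies the backdoor criterion.

Yes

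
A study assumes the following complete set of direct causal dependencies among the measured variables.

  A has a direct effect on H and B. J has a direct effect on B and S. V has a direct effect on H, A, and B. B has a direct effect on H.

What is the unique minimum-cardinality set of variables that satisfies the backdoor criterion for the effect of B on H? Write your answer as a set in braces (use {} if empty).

{A, V}

Variables eligible for adjustment (non-descendants of B, excluding B and H): {A, J, S, V}.
Backdoor paths from B to H:
  P1: B <- V -> A -> H
  P2: B <- V -> H
  P3: B <- A <- V -> H
  P4: B <- A -> H
The empty set is not sufficient: P1 (B <- V -> A -> H) has no collider blocking it and no conditioned non-collider, so it is open.
Try {A, V}:
  P1: blocked at fork node V ∈ conditioning set.
  P2: blocked at fork node V ∈ conditioning set.
  P3: blocked at chain node A ∈ conditioning set.
  P4: blocked at fork node A ∈ conditioning set.
{A, V} contains no descendant of B and blocks every backdoor path.
Every element of {A, V} is needed (dropping A leaves P4 open; dropping V leaves P2 open), so no proper subset is valid.
Among all size-2 subsets of the eligible variables, only {A, V} blocks every backdoor path, so it is the unique smallest valid adjustment set.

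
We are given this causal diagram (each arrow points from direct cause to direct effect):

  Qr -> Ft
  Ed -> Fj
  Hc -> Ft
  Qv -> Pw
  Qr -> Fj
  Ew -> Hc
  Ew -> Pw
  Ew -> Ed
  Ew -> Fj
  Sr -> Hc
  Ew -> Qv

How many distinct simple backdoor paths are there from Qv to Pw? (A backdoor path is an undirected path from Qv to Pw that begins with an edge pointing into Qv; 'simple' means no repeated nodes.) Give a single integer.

1

A backdoor path from Qv to Pw is any simple undirected path whose first edge points into Qv (i.e. leaves Qv via a parent).
Parents of Qv: {Ew}.
Enumerating:
  P1: Qv <- Ew -> Pw
That exhausts the simple backdoor paths. Count: 1.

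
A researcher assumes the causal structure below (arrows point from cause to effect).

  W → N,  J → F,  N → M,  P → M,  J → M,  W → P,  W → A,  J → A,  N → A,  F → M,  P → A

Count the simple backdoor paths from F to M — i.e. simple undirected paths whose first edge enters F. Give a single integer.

7

A backdoor path from F to M is any simple undirected path whose first edge points into F (i.e. leaves F via a parent).
Parents of F: {J}.
Enumerating:
  P1: F <- J -> A <- W -> N -> M
  P2: F <- J -> A <- W -> P -> M
  P3: F <- J -> A <- N <- W -> P -> M
  P4: F <- J -> A <- N -> M
  P5: F <- J -> A <- P <- W -> N -> M
  P6: F <- J -> A <- P -> M
  P7: F <- J -> M
That exhausts the simple backdoor paths. Count: 7.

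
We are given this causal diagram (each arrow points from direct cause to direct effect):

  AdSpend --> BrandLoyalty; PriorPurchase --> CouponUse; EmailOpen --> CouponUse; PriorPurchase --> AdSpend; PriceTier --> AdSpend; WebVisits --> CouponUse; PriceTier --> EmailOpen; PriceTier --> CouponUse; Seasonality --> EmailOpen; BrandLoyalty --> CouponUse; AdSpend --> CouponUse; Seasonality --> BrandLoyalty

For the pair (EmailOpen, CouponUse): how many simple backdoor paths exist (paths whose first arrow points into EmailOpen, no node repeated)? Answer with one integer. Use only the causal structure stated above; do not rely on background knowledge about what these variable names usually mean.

A backdoor path from EmailOpen to CouponUse is any simple undirected path whose first edge points into EmailOpen (i.e. leaves EmailOpen via a parent).
Parents of EmailOpen: {PriceTier, Seasonality}.
Enumerating:
  P1: EmailOpen <- PriceTier -> AdSpend <- PriorPurchase -> CouponUse
  P2: EmailOpen <- PriceTier -> AdSpend -> BrandLoyalty -> CouponUse
  P3: EmailOpen <- PriceTier -> AdSpend -> CouponUse
  P4: EmailOpen <- PriceTier -> CouponUse
  P5: EmailOpen <- Seasonality -> BrandLoyalty <- AdSpend <- PriceTier -> CouponUse
  P6: EmailOpen <- Seasonality -> BrandLoyalty <- AdSpend <- PriorPurchase -> CouponUse
  P7: EmailOpen <- Seasonality -> BrandLoyalty <- AdSpend -> CouponUse
  P8: EmailOpen <- Seasonality -> BrandLoyalty -> CouponUse
That exhausts the simple backdoor paths. Count: 8.

8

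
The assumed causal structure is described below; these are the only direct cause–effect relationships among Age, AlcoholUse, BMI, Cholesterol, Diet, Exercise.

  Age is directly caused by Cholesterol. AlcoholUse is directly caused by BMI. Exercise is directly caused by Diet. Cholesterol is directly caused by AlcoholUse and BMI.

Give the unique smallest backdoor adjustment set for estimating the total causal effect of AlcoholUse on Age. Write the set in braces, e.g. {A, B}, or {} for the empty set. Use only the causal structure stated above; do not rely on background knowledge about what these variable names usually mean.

{BMI}

Variables eligible for adjustment (non-descendants of AlcoholUse, excluding AlcoholUse and Age): {BMI, Diet, Exercise}.
Backdoor paths from AlcoholUse to Age:
  P1: AlcoholUse <- BMI -> Cholesterol -> Age
The empty set is not sufficient: P1 (AlcoholUse <- BMI -> Cholesterol -> Age) has no collider blocking it and no conditioned non-collider, so it is open.
Try {BMI}:
  P1: blocked at fork node BMI ∈ conditioning set.
{BMI} contains no descendant of AlcoholUse and blocks every backdoor path.
No other singleton works — e.g. {Diet} leaves P1 open — so {BMI} is the unique smallest valid adjustment set.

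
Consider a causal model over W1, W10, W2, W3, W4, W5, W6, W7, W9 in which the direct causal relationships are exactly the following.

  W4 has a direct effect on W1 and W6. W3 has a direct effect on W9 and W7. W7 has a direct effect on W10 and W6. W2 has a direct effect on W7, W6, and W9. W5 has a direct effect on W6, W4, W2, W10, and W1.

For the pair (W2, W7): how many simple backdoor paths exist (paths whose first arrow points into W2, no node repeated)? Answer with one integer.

A backdoor path from W2 to W7 is any simple undirected path whose first edge points into W2 (i.e. leaves W2 via a parent).
Parents of W2: {W5}.
Enumerating:
  P1: W2 <- W5 -> W4 -> W6 <- W7
  P2: W2 <- W5 -> W1 <- W4 -> W6 <- W7
  P3: W2 <- W5 -> W10 <- W7
  P4: W2 <- W5 -> W6 <- W7
That exhausts the simple backdoor paths. Count: 4.

4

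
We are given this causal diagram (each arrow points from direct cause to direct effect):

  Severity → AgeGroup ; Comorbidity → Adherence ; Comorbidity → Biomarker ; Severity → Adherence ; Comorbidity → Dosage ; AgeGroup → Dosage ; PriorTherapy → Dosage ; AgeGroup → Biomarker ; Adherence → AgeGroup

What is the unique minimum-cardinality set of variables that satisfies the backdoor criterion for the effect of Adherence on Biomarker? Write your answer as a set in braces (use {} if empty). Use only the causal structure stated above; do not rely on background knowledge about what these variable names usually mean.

{Comorbidity, Severity}

Variables eligible for adjustment (non-descendants of Adherence, excluding Adherence and Biomarker): {Comorbidity, PriorTherapy, Severity}.
Backdoor paths from Adherence to Biomarker:
  P1: Adherence <- Severity -> AgeGroup -> Biomarker
  P2: Adherence <- Severity -> AgeGroup -> Dosage <- Comorbidity -> Biomarker
  P3: Adherence <- Comorbidity -> Biomarker
  P4: Adherence <- Comorbidity -> Dosage <- AgeGroup -> Biomarker
The empty set is not sufficient: P1 (Adherence <- Severity -> AgeGroup -> Biomarker) has no collider blocking it and no conditioned non-collider, so it is open.
Try {Comorbidity, Severity}:
  P1: blocked at fork node Severity ∈ conditioning set.
  P2: blocked at fork node Severity ∈ conditioning set.
  P3: blocked at fork node Comorbidity ∈ conditioning set.
  P4: blocked at fork node Comorbidity ∈ conditioning set.
{Comorbidity, Severity} contains no descendant of Adherence and blocks every backdoor path.
Every element of {Comorbidity, Severity} is needed (dropping Comorbidity leaves P3 open; dropping Severity leaves P1 open), so no proper subset is valid.
Among all size-2 subsets of the eligible variables, only {Comorbidity, Severity} blocks every backdoor path, so it is the unique smallest valid adjustment set.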